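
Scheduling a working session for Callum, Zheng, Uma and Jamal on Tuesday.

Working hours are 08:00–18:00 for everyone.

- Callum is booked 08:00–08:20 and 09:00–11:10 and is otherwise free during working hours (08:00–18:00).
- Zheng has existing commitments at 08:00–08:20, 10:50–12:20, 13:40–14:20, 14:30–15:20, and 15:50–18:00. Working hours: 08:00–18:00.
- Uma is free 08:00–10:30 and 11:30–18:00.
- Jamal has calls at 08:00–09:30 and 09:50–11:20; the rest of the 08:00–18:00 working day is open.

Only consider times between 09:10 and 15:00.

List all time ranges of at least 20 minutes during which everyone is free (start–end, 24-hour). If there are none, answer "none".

Callum free within 08:00–18:00: 08:20–09:00, 11:10–18:00.
Zheng free within 08:00–18:00: 08:20–10:50, 12:20–13:40, 14:20–14:30, 15:20–15:50.
Jamal free within 08:00–18:00: 09:30–09:50, 11:20–18:00.
Callum ∩ Zheng: 08:20–09:00, 12:20–13:40, 14:20–14:30, 15:20–15:50.
Callum ∩ Zheng ∩ Uma: 08:20–09:00, 12:20–13:40, 14:20–14:30, 15:20–15:50.
Callum ∩ Zheng ∩ Uma ∩ Jamal: 12:20–13:40, 14:20–14:30, 15:20–15:50.
Restricted to 09:10–15:00: 12:20–13:40, 14:20–14:30.
Windows ≥ 20 min: 12:20–13:40.

12:20–13:40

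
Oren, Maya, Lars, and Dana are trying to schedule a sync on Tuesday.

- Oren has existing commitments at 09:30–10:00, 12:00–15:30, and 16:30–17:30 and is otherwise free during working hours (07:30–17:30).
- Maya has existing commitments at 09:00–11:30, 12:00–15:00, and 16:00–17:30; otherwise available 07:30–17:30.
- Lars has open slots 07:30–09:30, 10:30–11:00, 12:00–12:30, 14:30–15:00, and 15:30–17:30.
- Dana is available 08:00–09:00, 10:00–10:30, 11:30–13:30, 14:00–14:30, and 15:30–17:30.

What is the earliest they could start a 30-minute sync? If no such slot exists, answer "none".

08:00

Oren free within 07:30–17:30: 07:30–09:30, 10:00–12:00, 15:30–16:30.
Maya free within 07:30–17:30: 07:30–09:00, 11:30–12:00, 15:00–16:00.
Oren ∩ Maya: 07:30–09:00, 11:30–12:00, 15:30–16:00.
Oren ∩ Maya ∩ Lars: 07:30–09:00, 15:30–16:00.
Oren ∩ Maya ∩ Lars ∩ Dana: 08:00–09:00, 15:30–16:00.
Windows ≥ 30 min: 08:00–09:00, 15:30–16:00.
Earliest such window starts at 08:00.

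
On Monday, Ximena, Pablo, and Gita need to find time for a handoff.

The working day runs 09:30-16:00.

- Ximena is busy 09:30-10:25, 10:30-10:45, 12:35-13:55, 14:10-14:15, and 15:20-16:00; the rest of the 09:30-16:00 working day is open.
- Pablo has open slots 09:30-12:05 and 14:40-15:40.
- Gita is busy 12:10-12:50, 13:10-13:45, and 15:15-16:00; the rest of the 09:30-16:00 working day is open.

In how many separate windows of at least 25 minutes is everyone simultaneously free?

2

Ximena free within 09:30–16:00: 10:25–10:30, 10:45–12:35, 13:55–14:10, 14:15–15:20.
Gita free within 09:30–16:00: 09:30–12:10, 12:50–13:10, 13:45–15:15.
Ximena ∩ Pablo: 10:25–10:30, 10:45–12:05, 14:40–15:20.
Ximena ∩ Pablo ∩ Gita: 10:25–10:30, 10:45–12:05, 14:40–15:15.
Windows ≥ 25 min: 10:45–12:05, 14:40–15:15.
That's 2 windows.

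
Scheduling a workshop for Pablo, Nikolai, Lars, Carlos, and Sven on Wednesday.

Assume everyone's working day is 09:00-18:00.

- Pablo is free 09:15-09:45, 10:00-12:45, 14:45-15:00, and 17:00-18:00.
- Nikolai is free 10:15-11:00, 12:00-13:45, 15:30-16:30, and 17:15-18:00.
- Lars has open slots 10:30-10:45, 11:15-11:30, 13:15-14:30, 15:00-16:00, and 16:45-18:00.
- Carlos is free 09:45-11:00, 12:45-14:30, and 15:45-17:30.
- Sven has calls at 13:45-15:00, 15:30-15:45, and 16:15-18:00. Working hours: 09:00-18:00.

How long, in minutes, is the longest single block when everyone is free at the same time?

Sven free within 09:00–18:00: 09:00–13:45, 15:00–15:30, 15:45–16:15.
Pablo ∩ Nikolai: 10:15–11:00, 12:00–12:45, 17:15–18:00.
Pablo ∩ Nikolai ∩ Lars: 10:30–10:45, 17:15–18:00.
Pablo ∩ Nikolai ∩ Lars ∩ Carlos: 10:30–10:45, 17:15–17:30.
Pablo ∩ Nikolai ∩ Lars ∩ Carlos ∩ Sven: 10:30–10:45.
Single common window of 15 minutes.

15 minutes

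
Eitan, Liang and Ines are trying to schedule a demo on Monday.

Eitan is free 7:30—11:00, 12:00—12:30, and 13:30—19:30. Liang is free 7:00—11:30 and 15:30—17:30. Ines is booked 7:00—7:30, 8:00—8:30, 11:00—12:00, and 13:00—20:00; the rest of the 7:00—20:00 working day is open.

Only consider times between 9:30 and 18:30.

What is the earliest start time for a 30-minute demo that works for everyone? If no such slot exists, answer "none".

Ines free within 07:00–20:00: 07:30–08:00, 08:30–11:00, 12:00–13:00.
Eitan ∩ Liang: 07:30–11:00, 15:30–17:30.
Eitan ∩ Liang ∩ Ines: 07:30–08:00, 08:30–11:00.
Restricted to 09:30–18:30: 09:30–11:00.
Windows ≥ 30 min: 09:30–11:00.
Earliest such window starts at 09:30.

09:30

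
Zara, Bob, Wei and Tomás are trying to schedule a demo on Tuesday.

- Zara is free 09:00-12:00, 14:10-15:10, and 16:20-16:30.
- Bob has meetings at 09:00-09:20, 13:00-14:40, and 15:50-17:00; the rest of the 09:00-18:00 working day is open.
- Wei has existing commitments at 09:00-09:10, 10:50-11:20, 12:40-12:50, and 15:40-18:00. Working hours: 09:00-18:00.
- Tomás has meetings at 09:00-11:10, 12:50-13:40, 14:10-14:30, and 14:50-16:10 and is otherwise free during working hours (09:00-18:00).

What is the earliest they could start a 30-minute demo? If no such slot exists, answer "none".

Bob free within 09:00–18:00: 09:20–13:00, 14:40–15:50, 17:00–18:00.
Wei free within 09:00–18:00: 09:10–10:50, 11:20–12:40, 12:50–15:40.
Tomás free within 09:00–18:00: 11:10–12:50, 13:40–14:10, 14:30–14:50, 16:10–18:00.
Zara ∩ Bob: 09:20–12:00, 14:40–15:10.
Zara ∩ Bob ∩ Wei: 09:20–10:50, 11:20–12:00, 14:40–15:10.
Zara ∩ Bob ∩ Wei ∩ Tomás: 11:20–12:00, 14:40–14:50.
Windows ≥ 30 min: 11:20–12:00.
Earliest such window starts at 11:20.

11:20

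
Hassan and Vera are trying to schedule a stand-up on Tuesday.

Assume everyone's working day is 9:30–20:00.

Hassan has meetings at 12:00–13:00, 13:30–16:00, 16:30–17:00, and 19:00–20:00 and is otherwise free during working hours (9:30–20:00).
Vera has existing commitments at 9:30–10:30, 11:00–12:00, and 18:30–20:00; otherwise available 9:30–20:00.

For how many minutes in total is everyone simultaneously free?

180 minutes

Hassan free within 09:30–20:00: 09:30–12:00, 13:00–13:30, 16:00–16:30, 17:00–19:00.
Vera free within 09:30–20:00: 10:30–11:00, 12:00–18:30.
Hassan ∩ Vera: 10:30–11:00, 13:00–13:30, 16:00–16:30, 17:00–18:30.
Total common minutes: 30 + 30 + 30 + 90 = 180.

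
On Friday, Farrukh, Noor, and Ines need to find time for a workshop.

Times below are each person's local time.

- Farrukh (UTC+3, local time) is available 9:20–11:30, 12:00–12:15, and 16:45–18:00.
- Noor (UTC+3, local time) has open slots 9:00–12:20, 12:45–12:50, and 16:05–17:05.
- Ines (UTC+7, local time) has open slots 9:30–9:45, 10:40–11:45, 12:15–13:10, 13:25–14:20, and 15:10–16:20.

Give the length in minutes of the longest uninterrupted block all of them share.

Farrukh → UTC: 06:20–08:30, 09:00–09:15, 13:45–15:00.
Noor → UTC: 06:00–09:20, 09:45–09:50, 13:05–14:05.
Ines → UTC: 02:30–02:45, 03:40–04:45, 05:15–06:10, 06:25–07:20, 08:10–09:20.
Farrukh ∩ Noor: 06:20–08:30, 09:00–09:15, 13:45–14:05.
Farrukh ∩ Noor ∩ Ines: 06:25–07:20, 08:10–08:30, 09:00–09:15.
Common window lengths: 55, 20, 15 min; longest is 55.

55 minutes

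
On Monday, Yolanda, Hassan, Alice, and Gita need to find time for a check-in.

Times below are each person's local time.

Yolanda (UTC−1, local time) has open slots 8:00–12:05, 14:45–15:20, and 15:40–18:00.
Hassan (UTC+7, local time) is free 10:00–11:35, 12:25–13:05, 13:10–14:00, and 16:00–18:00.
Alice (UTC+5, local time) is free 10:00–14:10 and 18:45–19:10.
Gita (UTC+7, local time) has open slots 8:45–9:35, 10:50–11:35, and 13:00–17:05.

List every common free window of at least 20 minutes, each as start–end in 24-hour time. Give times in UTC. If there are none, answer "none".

Yolanda → UTC: 09:00–13:05, 15:45–16:20, 16:40–19:00.
Hassan → UTC: 03:00–04:35, 05:25–06:05, 06:10–07:00, 09:00–11:00.
Alice → UTC: 05:00–09:10, 13:45–14:10.
Gita → UTC: 01:45–02:35, 03:50–04:35, 06:00–10:05.
Yolanda ∩ Hassan: 09:00–11:00.
Yolanda ∩ Hassan ∩ Alice: 09:00–09:10.
Yolanda ∩ Hassan ∩ Alice ∩ Gita: 09:00–09:10.
Windows ≥ 20 min: (none).

none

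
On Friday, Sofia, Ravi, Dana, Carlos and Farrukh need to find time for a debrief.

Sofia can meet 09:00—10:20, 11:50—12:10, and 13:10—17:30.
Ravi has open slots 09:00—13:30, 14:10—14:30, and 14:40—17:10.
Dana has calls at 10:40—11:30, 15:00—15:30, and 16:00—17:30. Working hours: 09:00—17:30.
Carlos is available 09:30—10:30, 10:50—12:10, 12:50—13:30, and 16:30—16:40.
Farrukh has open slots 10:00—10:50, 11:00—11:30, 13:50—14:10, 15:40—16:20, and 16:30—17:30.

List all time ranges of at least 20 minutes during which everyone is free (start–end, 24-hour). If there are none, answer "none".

Dana free within 09:00–17:30: 09:00–10:40, 11:30–15:00, 15:30–16:00.
Sofia ∩ Ravi: 09:00–10:20, 11:50–12:10, 13:10–13:30, 14:10–14:30, 14:40–17:10.
Sofia ∩ Ravi ∩ Dana: 09:00–10:20, 11:50–12:10, 13:10–13:30, 14:10–14:30, 14:40–15:00, 15:30–16:00.
Sofia ∩ Ravi ∩ Dana ∩ Carlos: 09:30–10:20, 11:50–12:10, 13:10–13:30.
Sofia ∩ Ravi ∩ Dana ∩ Carlos ∩ Farrukh: 10:00–10:20.
Windows ≥ 20 min: 10:00–10:20.

10:00–10:20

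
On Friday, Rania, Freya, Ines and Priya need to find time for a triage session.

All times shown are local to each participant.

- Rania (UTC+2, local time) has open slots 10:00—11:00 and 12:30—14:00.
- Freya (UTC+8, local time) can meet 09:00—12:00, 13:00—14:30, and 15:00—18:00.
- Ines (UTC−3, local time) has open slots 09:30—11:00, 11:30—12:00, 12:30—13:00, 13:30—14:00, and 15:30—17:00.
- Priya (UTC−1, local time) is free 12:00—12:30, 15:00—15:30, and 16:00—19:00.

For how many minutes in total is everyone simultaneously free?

0 minutes

Rania → UTC: 08:00–09:00, 10:30–12:00.
Freya → UTC: 01:00–04:00, 05:00–06:30, 07:00–10:00.
Ines → UTC: 12:30–14:00, 14:30–15:00, 15:30–16:00, 16:30–17:00, 18:30–20:00.
Priya → UTC: 13:00–13:30, 16:00–16:30, 17:00–20:00.
Rania ∩ Freya: 08:00–09:00.
Rania ∩ Freya ∩ Ines: (none).
Rania ∩ Freya ∩ Ines ∩ Priya: (none).
Total common minutes: 0.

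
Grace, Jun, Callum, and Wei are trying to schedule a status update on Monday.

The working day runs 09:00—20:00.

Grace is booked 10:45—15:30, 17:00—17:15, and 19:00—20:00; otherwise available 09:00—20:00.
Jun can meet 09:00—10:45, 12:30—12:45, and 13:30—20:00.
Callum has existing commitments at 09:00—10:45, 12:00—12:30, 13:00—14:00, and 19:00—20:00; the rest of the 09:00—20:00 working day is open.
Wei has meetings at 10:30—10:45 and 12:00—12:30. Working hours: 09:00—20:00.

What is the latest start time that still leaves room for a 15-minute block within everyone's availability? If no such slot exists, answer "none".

Grace free within 09:00–20:00: 09:00–10:45, 15:30–17:00, 17:15–19:00.
Callum free within 09:00–20:00: 10:45–12:00, 12:30–13:00, 14:00–19:00.
Wei free within 09:00–20:00: 09:00–10:30, 10:45–12:00, 12:30–20:00.
Grace ∩ Jun: 09:00–10:45, 15:30–17:00, 17:15–19:00.
Grace ∩ Jun ∩ Callum: 15:30–17:00, 17:15–19:00.
Grace ∩ Jun ∩ Callum ∩ Wei: 15:30–17:00, 17:15–19:00.
Windows ≥ 15 min: 15:30–17:00, 17:15–19:00.
Latest start in the last window 17:15–19:00 is 19:00 − 15 min = 18:45.

18:45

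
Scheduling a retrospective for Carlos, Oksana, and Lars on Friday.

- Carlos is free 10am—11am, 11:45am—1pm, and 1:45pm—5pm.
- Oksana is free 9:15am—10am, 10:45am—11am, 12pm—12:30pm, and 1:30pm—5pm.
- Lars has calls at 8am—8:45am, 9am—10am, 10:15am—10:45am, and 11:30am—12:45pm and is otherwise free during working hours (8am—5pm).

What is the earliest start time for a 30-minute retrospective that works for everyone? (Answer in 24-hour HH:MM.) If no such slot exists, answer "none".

13:45

Lars free within 08:00–17:00: 08:45–09:00, 10:00–10:15, 10:45–11:30, 12:45–17:00.
Carlos ∩ Oksana: 10:45–11:00, 12:00–12:30, 13:45–17:00.
Carlos ∩ Oksana ∩ Lars: 10:45–11:00, 13:45–17:00.
Windows ≥ 30 min: 13:45–17:00.
Earliest such window starts at 13:45.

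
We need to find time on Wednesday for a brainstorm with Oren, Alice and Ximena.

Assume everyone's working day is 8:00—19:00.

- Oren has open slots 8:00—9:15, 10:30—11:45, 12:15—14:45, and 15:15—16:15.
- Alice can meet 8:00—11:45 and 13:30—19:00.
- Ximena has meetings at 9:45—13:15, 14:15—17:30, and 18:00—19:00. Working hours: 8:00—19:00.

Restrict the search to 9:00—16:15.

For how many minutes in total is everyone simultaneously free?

60 minutes

Ximena free within 08:00–19:00: 08:00–09:45, 13:15–14:15, 17:30–18:00.
Oren ∩ Alice: 08:00–09:15, 10:30–11:45, 13:30–14:45, 15:15–16:15.
Oren ∩ Alice ∩ Ximena: 08:00–09:15, 13:30–14:15.
Restricted to 09:00–16:15: 09:00–09:15, 13:30–14:15.
Total common minutes: 15 + 45 = 60.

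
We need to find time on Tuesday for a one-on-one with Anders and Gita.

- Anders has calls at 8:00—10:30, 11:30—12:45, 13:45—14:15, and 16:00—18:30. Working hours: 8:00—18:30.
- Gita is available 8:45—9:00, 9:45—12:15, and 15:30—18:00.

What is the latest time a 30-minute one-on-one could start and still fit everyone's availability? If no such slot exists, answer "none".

Anders free within 08:00–18:30: 10:30–11:30, 12:45–13:45, 14:15–16:00.
Anders ∩ Gita: 10:30–11:30, 15:30–16:00.
Windows ≥ 30 min: 10:30–11:30, 15:30–16:00.
Latest start in the last window 15:30–16:00 is 16:00 − 30 min = 15:30.

15:30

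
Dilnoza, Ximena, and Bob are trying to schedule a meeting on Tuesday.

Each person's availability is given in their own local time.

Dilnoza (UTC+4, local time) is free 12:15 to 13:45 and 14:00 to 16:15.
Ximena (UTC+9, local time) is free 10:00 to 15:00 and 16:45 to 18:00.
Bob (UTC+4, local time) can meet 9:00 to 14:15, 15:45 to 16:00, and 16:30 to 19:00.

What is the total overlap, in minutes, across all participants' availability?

45 minutes

Dilnoza → UTC: 08:15–09:45, 10:00–12:15.
Ximena → UTC: 01:00–06:00, 07:45–09:00.
Bob → UTC: 05:00–10:15, 11:45–12:00, 12:30–15:00.
Dilnoza ∩ Ximena: 08:15–09:00.
Dilnoza ∩ Ximena ∩ Bob: 08:15–09:00.
Total common minutes: 45.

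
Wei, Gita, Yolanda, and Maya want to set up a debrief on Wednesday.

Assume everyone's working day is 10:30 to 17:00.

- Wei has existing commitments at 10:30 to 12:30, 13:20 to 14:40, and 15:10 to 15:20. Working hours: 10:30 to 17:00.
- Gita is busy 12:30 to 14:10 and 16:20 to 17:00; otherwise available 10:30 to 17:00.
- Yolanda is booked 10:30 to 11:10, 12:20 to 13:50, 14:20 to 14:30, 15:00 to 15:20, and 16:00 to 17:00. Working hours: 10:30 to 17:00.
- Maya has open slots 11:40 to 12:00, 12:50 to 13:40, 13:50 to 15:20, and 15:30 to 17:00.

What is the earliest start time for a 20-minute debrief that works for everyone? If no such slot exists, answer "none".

14:40

Wei free within 10:30–17:00: 12:30–13:20, 14:40–15:10, 15:20–17:00.
Gita free within 10:30–17:00: 10:30–12:30, 14:10–16:20.
Yolanda free within 10:30–17:00: 11:10–12:20, 13:50–14:20, 14:30–15:00, 15:20–16:00.
Wei ∩ Gita: 14:40–15:10, 15:20–16:20.
Wei ∩ Gita ∩ Yolanda: 14:40–15:00, 15:20–16:00.
Wei ∩ Gita ∩ Yolanda ∩ Maya: 14:40–15:00, 15:30–16:00.
Windows ≥ 20 min: 14:40–15:00, 15:30–16:00.
Earliest such window starts at 14:40.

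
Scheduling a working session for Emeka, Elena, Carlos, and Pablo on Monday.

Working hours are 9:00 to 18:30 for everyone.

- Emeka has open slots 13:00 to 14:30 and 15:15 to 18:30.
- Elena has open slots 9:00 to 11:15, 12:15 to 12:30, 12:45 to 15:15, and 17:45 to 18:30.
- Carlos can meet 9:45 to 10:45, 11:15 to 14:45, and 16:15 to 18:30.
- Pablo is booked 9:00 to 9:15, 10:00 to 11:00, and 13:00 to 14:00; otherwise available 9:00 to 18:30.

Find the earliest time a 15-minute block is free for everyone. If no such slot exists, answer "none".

14:00

Pablo free within 09:00–18:30: 09:15–10:00, 11:00–13:00, 14:00–18:30.
Emeka ∩ Elena: 13:00–14:30, 17:45–18:30.
Emeka ∩ Elena ∩ Carlos: 13:00–14:30, 17:45–18:30.
Emeka ∩ Elena ∩ Carlos ∩ Pablo: 14:00–14:30, 17:45–18:30.
Windows ≥ 15 min: 14:00–14:30, 17:45–18:30.
Earliest such window starts at 14:00.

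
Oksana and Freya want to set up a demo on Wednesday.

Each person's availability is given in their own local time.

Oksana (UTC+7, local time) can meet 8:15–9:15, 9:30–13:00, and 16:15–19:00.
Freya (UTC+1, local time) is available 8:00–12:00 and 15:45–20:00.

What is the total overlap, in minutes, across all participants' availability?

105 minutes

Oksana → UTC: 01:15–02:15, 02:30–06:00, 09:15–12:00.
Freya → UTC: 07:00–11:00, 14:45–19:00.
Oksana ∩ Freya: 09:15–11:00.
Total common minutes: 105.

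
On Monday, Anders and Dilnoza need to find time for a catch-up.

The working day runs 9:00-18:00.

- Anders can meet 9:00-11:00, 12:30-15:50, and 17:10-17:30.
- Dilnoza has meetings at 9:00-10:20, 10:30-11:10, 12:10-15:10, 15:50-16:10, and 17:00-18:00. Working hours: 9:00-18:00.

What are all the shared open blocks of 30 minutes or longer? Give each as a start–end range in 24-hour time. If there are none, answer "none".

Dilnoza free within 09:00–18:00: 10:20–10:30, 11:10–12:10, 15:10–15:50, 16:10–17:00.
Anders ∩ Dilnoza: 10:20–10:30, 15:10–15:50.
Windows ≥ 30 min: 15:10–15:50.

15:10–15:50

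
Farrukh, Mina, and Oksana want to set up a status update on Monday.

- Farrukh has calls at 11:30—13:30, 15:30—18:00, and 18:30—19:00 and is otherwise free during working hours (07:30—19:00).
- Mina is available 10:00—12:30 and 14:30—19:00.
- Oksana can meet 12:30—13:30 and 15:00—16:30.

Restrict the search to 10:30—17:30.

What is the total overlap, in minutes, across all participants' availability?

Farrukh free within 07:30–19:00: 07:30–11:30, 13:30–15:30, 18:00–18:30.
Farrukh ∩ Mina: 10:00–11:30, 14:30–15:30, 18:00–18:30.
Farrukh ∩ Mina ∩ Oksana: 15:00–15:30.
Restricted to 10:30–17:30: 15:00–15:30.
Total common minutes: 30.

30 minutes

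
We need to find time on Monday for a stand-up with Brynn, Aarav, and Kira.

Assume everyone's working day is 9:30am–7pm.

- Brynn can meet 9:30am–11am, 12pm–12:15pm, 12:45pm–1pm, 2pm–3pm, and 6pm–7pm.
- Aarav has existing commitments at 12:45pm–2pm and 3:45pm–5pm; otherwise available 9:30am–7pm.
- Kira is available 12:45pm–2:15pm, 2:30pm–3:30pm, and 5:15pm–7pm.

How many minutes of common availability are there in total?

105 minutes

Aarav free within 09:30–19:00: 09:30–12:45, 14:00–15:45, 17:00–19:00.
Brynn ∩ Aarav: 09:30–11:00, 12:00–12:15, 14:00–15:00, 18:00–19:00.
Brynn ∩ Aarav ∩ Kira: 14:00–14:15, 14:30–15:00, 18:00–19:00.
Total common minutes: 15 + 30 + 60 = 105.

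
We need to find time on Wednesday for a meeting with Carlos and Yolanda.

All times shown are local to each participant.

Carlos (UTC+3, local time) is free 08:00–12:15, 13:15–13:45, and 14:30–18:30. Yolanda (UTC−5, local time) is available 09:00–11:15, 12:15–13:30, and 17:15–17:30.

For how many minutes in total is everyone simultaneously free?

90 minutes

Carlos → UTC: 05:00–09:15, 10:15–10:45, 11:30–15:30.
Yolanda → UTC: 14:00–16:15, 17:15–18:30, 22:15–22:30.
Carlos ∩ Yolanda: 14:00–15:30.
Total common minutes: 90.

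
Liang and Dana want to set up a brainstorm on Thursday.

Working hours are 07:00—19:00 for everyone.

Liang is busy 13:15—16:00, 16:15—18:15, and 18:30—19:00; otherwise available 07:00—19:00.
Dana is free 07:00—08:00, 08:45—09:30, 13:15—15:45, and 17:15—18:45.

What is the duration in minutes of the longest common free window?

Liang free within 07:00–19:00: 07:00–13:15, 16:00–16:15, 18:15–18:30.
Liang ∩ Dana: 07:00–08:00, 08:45–09:30, 18:15–18:30.
Common window lengths: 60, 45, 15 min; longest is 60.

60 minutes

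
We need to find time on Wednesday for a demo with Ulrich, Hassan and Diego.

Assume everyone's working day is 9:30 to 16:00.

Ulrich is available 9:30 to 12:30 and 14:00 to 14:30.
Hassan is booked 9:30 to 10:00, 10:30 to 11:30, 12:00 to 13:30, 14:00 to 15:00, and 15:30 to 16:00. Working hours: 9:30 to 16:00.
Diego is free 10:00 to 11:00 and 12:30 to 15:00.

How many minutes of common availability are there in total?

30 minutes

Hassan free within 09:30–16:00: 10:00–10:30, 11:30–12:00, 13:30–14:00, 15:00–15:30.
Ulrich ∩ Hassan: 10:00–10:30, 11:30–12:00.
Ulrich ∩ Hassan ∩ Diego: 10:00–10:30.
Total common minutes: 30.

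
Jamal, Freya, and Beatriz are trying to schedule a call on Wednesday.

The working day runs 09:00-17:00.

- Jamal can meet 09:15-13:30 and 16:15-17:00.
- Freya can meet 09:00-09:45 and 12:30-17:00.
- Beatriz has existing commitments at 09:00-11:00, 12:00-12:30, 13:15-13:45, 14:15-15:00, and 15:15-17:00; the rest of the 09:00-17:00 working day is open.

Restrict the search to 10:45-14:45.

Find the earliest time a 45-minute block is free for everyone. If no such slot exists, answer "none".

Beatriz free within 09:00–17:00: 11:00–12:00, 12:30–13:15, 13:45–14:15, 15:00–15:15.
Jamal ∩ Freya: 09:15–09:45, 12:30–13:30, 16:15–17:00.
Jamal ∩ Freya ∩ Beatriz: 12:30–13:15.
Restricted to 10:45–14:45: 12:30–13:15.
Windows ≥ 45 min: 12:30–13:15.
Earliest such window starts at 12:30.

12:30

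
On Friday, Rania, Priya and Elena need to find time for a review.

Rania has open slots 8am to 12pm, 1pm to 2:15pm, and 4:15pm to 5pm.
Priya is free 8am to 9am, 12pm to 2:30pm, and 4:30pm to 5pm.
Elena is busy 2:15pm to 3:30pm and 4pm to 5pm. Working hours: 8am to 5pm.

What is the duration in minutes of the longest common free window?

Elena free within 08:00–17:00: 08:00–14:15, 15:30–16:00.
Rania ∩ Priya: 08:00–09:00, 13:00–14:15, 16:30–17:00.
Rania ∩ Priya ∩ Elena: 08:00–09:00, 13:00–14:15.
Common window lengths: 60, 75 min; longest is 75.

75 minutes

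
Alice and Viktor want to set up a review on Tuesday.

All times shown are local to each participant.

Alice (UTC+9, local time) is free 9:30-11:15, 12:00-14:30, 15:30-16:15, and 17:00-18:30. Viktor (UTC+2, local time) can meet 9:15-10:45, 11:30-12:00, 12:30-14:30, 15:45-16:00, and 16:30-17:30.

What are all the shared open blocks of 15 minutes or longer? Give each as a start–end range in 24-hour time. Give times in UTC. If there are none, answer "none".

08:00–08:45

Alice → UTC: 00:30–02:15, 03:00–05:30, 06:30–07:15, 08:00–09:30.
Viktor → UTC: 07:15–08:45, 09:30–10:00, 10:30–12:30, 13:45–14:00, 14:30–15:30.
Alice ∩ Viktor: 08:00–08:45.
Windows ≥ 15 min: 08:00–08:45.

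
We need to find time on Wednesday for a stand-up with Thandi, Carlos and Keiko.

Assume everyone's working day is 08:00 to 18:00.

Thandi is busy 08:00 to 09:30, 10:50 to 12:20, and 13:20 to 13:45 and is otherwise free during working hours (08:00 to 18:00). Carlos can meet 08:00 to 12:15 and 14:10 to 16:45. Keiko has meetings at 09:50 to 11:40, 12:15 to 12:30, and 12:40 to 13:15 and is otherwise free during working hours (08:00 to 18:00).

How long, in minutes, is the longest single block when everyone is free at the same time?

Thandi free within 08:00–18:00: 09:30–10:50, 12:20–13:20, 13:45–18:00.
Keiko free within 08:00–18:00: 08:00–09:50, 11:40–12:15, 12:30–12:40, 13:15–18:00.
Thandi ∩ Carlos: 09:30–10:50, 14:10–16:45.
Thandi ∩ Carlos ∩ Keiko: 09:30–09:50, 14:10–16:45.
Common window lengths: 20, 155 min; longest is 155.

155 minutes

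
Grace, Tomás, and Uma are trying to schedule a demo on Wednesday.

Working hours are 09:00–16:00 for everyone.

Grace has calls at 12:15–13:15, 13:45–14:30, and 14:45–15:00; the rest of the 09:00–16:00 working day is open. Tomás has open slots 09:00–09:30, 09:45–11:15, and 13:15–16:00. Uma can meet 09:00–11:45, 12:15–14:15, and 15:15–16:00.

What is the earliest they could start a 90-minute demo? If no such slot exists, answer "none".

09:45

Grace free within 09:00–16:00: 09:00–12:15, 13:15–13:45, 14:30–14:45, 15:00–16:00.
Grace ∩ Tomás: 09:00–09:30, 09:45–11:15, 13:15–13:45, 14:30–14:45, 15:00–16:00.
Grace ∩ Tomás ∩ Uma: 09:00–09:30, 09:45–11:15, 13:15–13:45, 15:15–16:00.
Windows ≥ 90 min: 09:45–11:15.
Earliest such window starts at 09:45.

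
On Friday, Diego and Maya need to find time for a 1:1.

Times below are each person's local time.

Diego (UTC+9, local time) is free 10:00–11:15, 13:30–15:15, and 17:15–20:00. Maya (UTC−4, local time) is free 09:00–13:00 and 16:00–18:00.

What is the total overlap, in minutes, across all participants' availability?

0 minutes

Diego → UTC: 01:00–02:15, 04:30–06:15, 08:15–11:00.
Maya → UTC: 13:00–17:00, 20:00–22:00.
Diego ∩ Maya: (none).
Total common minutes: 0.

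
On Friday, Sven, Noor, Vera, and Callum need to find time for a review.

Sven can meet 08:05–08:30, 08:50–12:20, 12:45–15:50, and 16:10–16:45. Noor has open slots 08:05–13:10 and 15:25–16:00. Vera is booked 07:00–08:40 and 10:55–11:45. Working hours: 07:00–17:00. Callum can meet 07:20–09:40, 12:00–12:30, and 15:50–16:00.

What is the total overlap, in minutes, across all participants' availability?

Vera free within 07:00–17:00: 08:40–10:55, 11:45–17:00.
Sven ∩ Noor: 08:05–08:30, 08:50–12:20, 12:45–13:10, 15:25–15:50.
Sven ∩ Noor ∩ Vera: 08:50–10:55, 11:45–12:20, 12:45–13:10, 15:25–15:50.
Sven ∩ Noor ∩ Vera ∩ Callum: 08:50–09:40, 12:00–12:20.
Total common minutes: 50 + 20 = 70.

70 minutes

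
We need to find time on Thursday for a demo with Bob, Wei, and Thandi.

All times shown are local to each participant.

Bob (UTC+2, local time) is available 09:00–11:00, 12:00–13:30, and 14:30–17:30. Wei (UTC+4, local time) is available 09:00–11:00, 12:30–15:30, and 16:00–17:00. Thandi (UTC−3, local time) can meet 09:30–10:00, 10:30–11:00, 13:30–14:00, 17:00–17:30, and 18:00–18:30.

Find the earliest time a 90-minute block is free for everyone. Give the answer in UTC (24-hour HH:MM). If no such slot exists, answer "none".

none

Bob → UTC: 07:00–09:00, 10:00–11:30, 12:30–15:30.
Wei → UTC: 05:00–07:00, 08:30–11:30, 12:00–13:00.
Thandi → UTC: 12:30–13:00, 13:30–14:00, 16:30–17:00, 20:00–20:30, 21:00–21:30.
Bob ∩ Wei: 08:30–09:00, 10:00–11:30, 12:30–13:00.
Bob ∩ Wei ∩ Thandi: 12:30–13:00.
Windows ≥ 90 min: (none).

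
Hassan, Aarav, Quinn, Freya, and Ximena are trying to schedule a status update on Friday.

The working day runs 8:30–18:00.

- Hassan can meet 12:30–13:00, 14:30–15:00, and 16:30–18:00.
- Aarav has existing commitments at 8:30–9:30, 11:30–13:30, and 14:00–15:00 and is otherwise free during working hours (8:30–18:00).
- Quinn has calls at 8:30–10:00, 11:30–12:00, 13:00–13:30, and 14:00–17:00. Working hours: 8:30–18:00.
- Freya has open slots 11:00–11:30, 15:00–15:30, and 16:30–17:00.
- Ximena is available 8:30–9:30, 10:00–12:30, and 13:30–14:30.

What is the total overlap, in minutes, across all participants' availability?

Aarav free within 08:30–18:00: 09:30–11:30, 13:30–14:00, 15:00–18:00.
Quinn free within 08:30–18:00: 10:00–11:30, 12:00–13:00, 13:30–14:00, 17:00–18:00.
Hassan ∩ Aarav: 16:30–18:00.
Hassan ∩ Aarav ∩ Quinn: 17:00–18:00.
Hassan ∩ Aarav ∩ Quinn ∩ Freya: (none).
Hassan ∩ Aarav ∩ Quinn ∩ Freya ∩ Ximena: (none).
Total common minutes: 0.

0 minutes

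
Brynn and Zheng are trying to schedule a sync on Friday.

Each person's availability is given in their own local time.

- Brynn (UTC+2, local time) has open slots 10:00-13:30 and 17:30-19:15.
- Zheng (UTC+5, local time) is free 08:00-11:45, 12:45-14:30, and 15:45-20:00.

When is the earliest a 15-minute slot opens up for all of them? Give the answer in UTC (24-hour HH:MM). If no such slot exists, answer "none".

Brynn → UTC: 08:00–11:30, 15:30–17:15.
Zheng → UTC: 03:00–06:45, 07:45–09:30, 10:45–15:00.
Brynn ∩ Zheng: 08:00–09:30, 10:45–11:30.
Windows ≥ 15 min: 08:00–09:30, 10:45–11:30.
Earliest such window starts at 08:00.

08:00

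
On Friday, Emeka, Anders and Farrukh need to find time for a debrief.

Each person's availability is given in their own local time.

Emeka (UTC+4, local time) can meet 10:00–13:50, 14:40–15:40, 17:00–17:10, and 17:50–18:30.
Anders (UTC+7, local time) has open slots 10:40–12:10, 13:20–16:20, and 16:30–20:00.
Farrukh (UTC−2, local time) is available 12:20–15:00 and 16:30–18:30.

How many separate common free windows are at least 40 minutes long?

0

Emeka → UTC: 06:00–09:50, 10:40–11:40, 13:00–13:10, 13:50–14:30.
Anders → UTC: 03:40–05:10, 06:20–09:20, 09:30–13:00.
Farrukh → UTC: 14:20–17:00, 18:30–20:30.
Emeka ∩ Anders: 06:20–09:20, 09:30–09:50, 10:40–11:40.
Emeka ∩ Anders ∩ Farrukh: (none).
Windows ≥ 40 min: (none).
That's 0 windows.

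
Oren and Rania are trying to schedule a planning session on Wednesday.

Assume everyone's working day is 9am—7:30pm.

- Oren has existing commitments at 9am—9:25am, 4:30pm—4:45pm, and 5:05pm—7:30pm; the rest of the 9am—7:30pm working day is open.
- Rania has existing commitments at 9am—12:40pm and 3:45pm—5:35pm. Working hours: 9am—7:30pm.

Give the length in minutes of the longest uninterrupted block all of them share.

185 minutes

Oren free within 09:00–19:30: 09:25–16:30, 16:45–17:05.
Rania free within 09:00–19:30: 12:40–15:45, 17:35–19:30.
Oren ∩ Rania: 12:40–15:45.
Single common window of 185 minutes.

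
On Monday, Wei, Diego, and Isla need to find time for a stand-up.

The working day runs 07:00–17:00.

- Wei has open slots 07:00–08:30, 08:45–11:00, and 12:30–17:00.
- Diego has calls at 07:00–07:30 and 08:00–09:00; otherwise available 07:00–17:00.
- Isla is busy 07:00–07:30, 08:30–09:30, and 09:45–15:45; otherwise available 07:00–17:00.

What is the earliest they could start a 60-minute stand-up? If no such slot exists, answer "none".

Diego free within 07:00–17:00: 07:30–08:00, 09:00–17:00.
Isla free within 07:00–17:00: 07:30–08:30, 09:30–09:45, 15:45–17:00.
Wei ∩ Diego: 07:30–08:00, 09:00–11:00, 12:30–17:00.
Wei ∩ Diego ∩ Isla: 07:30–08:00, 09:30–09:45, 15:45–17:00.
Windows ≥ 60 min: 15:45–17:00.
Earliest such window starts at 15:45.

15:45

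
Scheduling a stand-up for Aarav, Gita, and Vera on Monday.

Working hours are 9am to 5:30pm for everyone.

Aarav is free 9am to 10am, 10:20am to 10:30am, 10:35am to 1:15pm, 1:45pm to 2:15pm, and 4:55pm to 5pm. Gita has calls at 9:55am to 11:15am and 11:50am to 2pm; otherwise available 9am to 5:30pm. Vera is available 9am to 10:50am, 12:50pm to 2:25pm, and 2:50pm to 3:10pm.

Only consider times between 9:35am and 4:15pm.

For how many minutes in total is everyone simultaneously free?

35 minutes

Gita free within 09:00–17:30: 09:00–09:55, 11:15–11:50, 14:00–17:30.
Aarav ∩ Gita: 09:00–09:55, 11:15–11:50, 14:00–14:15, 16:55–17:00.
Aarav ∩ Gita ∩ Vera: 09:00–09:55, 14:00–14:15.
Restricted to 09:35–16:15: 09:35–09:55, 14:00–14:15.
Total common minutes: 20 + 15 = 35.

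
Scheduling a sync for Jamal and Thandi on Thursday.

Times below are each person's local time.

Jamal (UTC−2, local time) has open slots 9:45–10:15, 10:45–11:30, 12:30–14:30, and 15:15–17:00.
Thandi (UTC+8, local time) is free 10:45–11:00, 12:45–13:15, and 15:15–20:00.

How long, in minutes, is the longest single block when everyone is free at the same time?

Jamal → UTC: 11:45–12:15, 12:45–13:30, 14:30–16:30, 17:15–19:00.
Thandi → UTC: 02:45–03:00, 04:45–05:15, 07:15–12:00.
Jamal ∩ Thandi: 11:45–12:00.
Single common window of 15 minutes.

15 minutes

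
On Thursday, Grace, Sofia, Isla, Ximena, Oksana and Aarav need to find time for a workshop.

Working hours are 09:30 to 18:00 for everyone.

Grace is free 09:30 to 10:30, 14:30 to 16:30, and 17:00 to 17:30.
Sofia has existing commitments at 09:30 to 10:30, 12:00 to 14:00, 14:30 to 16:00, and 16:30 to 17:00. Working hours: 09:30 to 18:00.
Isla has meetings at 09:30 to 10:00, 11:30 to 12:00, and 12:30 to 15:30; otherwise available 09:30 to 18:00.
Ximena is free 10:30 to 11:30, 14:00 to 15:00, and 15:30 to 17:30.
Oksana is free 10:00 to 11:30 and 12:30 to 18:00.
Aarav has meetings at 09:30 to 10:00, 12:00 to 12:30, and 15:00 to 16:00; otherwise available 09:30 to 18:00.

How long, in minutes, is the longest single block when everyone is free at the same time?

30 minutes

Sofia free within 09:30–18:00: 10:30–12:00, 14:00–14:30, 16:00–16:30, 17:00–18:00.
Isla free within 09:30–18:00: 10:00–11:30, 12:00–12:30, 15:30–18:00.
Aarav free within 09:30–18:00: 10:00–12:00, 12:30–15:00, 16:00–18:00.
Grace ∩ Sofia: 16:00–16:30, 17:00–17:30.
Grace ∩ Sofia ∩ Isla: 16:00–16:30, 17:00–17:30.
Grace ∩ Sofia ∩ Isla ∩ Ximena: 16:00–16:30, 17:00–17:30.
Grace ∩ Sofia ∩ Isla ∩ Ximena ∩ Oksana: 16:00–16:30, 17:00–17:30.
Grace ∩ Sofia ∩ Isla ∩ Ximena ∩ Oksana ∩ Aarav: 16:00–16:30, 17:00–17:30.
Common window lengths: 30, 30 min; longest is 30.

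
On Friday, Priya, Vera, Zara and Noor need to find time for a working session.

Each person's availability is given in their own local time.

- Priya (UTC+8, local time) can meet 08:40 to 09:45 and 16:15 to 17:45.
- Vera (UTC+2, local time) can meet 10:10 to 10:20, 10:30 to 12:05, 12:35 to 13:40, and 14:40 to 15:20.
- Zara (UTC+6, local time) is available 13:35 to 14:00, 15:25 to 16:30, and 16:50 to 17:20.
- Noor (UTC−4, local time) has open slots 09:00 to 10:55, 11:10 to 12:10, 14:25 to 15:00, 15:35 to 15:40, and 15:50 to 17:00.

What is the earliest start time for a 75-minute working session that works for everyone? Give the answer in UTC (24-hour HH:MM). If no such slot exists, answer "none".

none

Priya → UTC: 00:40–01:45, 08:15–09:45.
Vera → UTC: 08:10–08:20, 08:30–10:05, 10:35–11:40, 12:40–13:20.
Zara → UTC: 07:35–08:00, 09:25–10:30, 10:50–11:20.
Noor → UTC: 13:00–14:55, 15:10–16:10, 18:25–19:00, 19:35–19:40, 19:50–21:00.
Priya ∩ Vera: 08:15–08:20, 08:30–09:45.
Priya ∩ Vera ∩ Zara: 09:25–09:45.
Priya ∩ Vera ∩ Zara ∩ Noor: (none).
Windows ≥ 75 min: (none).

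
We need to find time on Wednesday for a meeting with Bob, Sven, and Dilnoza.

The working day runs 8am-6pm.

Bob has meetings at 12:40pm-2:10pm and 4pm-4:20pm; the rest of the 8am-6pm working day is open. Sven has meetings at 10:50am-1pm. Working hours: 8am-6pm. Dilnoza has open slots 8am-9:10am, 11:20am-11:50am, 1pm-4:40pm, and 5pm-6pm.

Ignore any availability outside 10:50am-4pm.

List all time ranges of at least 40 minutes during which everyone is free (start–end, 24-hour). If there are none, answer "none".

14:10–16:00

Bob free within 08:00–18:00: 08:00–12:40, 14:10–16:00, 16:20–18:00.
Sven free within 08:00–18:00: 08:00–10:50, 13:00–18:00.
Bob ∩ Sven: 08:00–10:50, 14:10–16:00, 16:20–18:00.
Bob ∩ Sven ∩ Dilnoza: 08:00–09:10, 14:10–16:00, 16:20–16:40, 17:00–18:00.
Restricted to 10:50–16:00: 14:10–16:00.
Windows ≥ 40 min: 14:10–16:00.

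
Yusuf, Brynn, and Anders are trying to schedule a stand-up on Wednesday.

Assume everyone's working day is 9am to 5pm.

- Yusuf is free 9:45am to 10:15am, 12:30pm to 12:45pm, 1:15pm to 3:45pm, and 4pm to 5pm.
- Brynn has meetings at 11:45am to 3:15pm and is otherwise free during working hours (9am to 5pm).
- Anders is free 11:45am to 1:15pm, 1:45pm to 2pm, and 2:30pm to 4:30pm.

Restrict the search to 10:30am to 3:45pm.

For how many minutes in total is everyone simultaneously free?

30 minutes

Brynn free within 09:00–17:00: 09:00–11:45, 15:15–17:00.
Yusuf ∩ Brynn: 09:45–10:15, 15:15–15:45, 16:00–17:00.
Yusuf ∩ Brynn ∩ Anders: 15:15–15:45, 16:00–16:30.
Restricted to 10:30–15:45: 15:15–15:45.
Total common minutes: 30.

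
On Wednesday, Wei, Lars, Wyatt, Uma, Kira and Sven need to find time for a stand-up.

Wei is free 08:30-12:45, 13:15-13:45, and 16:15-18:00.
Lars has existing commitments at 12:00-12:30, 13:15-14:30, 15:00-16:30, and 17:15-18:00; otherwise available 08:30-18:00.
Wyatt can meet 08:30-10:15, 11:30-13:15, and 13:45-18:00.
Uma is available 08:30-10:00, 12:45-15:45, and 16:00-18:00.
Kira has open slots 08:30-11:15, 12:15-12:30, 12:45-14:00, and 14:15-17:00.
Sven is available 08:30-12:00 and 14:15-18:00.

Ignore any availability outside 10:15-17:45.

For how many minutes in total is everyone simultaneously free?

Lars free within 08:30–18:00: 08:30–12:00, 12:30–13:15, 14:30–15:00, 16:30–17:15.
Wei ∩ Lars: 08:30–12:00, 12:30–12:45, 16:30–17:15.
Wei ∩ Lars ∩ Wyatt: 08:30–10:15, 11:30–12:00, 12:30–12:45, 16:30–17:15.
Wei ∩ Lars ∩ Wyatt ∩ Uma: 08:30–10:00, 16:30–17:15.
Wei ∩ Lars ∩ Wyatt ∩ Uma ∩ Kira: 08:30–10:00, 16:30–17:00.
Wei ∩ Lars ∩ Wyatt ∩ Uma ∩ Kira ∩ Sven: 08:30–10:00, 16:30–17:00.
Restricted to 10:15–17:45: 16:30–17:00.
Total common minutes: 30.

30 minutes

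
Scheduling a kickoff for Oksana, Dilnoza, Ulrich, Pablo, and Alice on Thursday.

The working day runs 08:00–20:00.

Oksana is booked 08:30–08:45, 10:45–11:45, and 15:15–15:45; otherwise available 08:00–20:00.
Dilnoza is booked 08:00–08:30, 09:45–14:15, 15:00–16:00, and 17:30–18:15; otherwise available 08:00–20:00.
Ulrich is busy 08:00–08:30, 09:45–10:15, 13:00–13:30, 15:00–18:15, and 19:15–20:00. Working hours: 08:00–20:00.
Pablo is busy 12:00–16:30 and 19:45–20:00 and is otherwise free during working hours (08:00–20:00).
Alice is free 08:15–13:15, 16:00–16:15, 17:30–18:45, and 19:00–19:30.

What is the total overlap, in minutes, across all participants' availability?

Oksana free within 08:00–20:00: 08:00–08:30, 08:45–10:45, 11:45–15:15, 15:45–20:00.
Dilnoza free within 08:00–20:00: 08:30–09:45, 14:15–15:00, 16:00–17:30, 18:15–20:00.
Ulrich free within 08:00–20:00: 08:30–09:45, 10:15–13:00, 13:30–15:00, 18:15–19:15.
Pablo free within 08:00–20:00: 08:00–12:00, 16:30–19:45.
Oksana ∩ Dilnoza: 08:45–09:45, 14:15–15:00, 16:00–17:30, 18:15–20:00.
Oksana ∩ Dilnoza ∩ Ulrich: 08:45–09:45, 14:15–15:00, 18:15–19:15.
Oksana ∩ Dilnoza ∩ Ulrich ∩ Pablo: 08:45–09:45, 18:15–19:15.
Oksana ∩ Dilnoza ∩ Ulrich ∩ Pablo ∩ Alice: 08:45–09:45, 18:15–18:45, 19:00–19:15.
Total common minutes: 60 + 30 + 15 = 105.

105 minutes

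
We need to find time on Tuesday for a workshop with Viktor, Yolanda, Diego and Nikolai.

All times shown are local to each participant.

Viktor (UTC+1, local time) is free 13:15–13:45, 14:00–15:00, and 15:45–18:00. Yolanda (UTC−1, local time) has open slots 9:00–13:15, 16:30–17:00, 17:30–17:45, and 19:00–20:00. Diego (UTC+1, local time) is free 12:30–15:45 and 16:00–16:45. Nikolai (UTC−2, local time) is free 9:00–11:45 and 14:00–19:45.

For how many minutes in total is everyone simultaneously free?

75 minutes

Viktor → UTC: 12:15–12:45, 13:00–14:00, 14:45–17:00.
Yolanda → UTC: 10:00–14:15, 17:30–18:00, 18:30–18:45, 20:00–21:00.
Diego → UTC: 11:30–14:45, 15:00–15:45.
Nikolai → UTC: 11:00–13:45, 16:00–21:45.
Viktor ∩ Yolanda: 12:15–12:45, 13:00–14:00.
Viktor ∩ Yolanda ∩ Diego: 12:15–12:45, 13:00–14:00.
Viktor ∩ Yolanda ∩ Diego ∩ Nikolai: 12:15–12:45, 13:00–13:45.
Total common minutes: 30 + 45 = 75.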